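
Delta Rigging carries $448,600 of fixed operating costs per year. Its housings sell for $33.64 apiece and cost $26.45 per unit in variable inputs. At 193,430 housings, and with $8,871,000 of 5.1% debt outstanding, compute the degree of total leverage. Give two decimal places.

2.84

Total contribution margin = 193,430 × $7.19 = $1,390,761.70.
EBIT = $1,390,761.70 − $448,600 = $942,161.70. Interest = $452,421.00, so EBIT − I = $489,740.70.
DCL = contribution ÷ (EBIT − I) = $1,390,761.70 ÷ $489,740.70 = 2.8398.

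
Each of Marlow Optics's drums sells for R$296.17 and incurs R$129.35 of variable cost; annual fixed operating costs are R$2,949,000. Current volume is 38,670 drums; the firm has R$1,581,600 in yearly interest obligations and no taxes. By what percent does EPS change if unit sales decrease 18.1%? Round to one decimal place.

-60.8%

Total contribution margin = 38,670 × R$166.82 = R$6,450,929.40.
Subtracting fixed costs: EBIT = R$6,450,929.40 − R$2,949,000 = R$3,501,929.40.
After interest of R$1,581,600.00, pre-tax earnings = R$1,920,329.40.
DCL = total CM / (EBIT − I) = R$6,450,929.40 / R$1,920,329.40 = 3.3593.
EPS therefore changes by 3.3593 × (-18.1%) = -60.8%.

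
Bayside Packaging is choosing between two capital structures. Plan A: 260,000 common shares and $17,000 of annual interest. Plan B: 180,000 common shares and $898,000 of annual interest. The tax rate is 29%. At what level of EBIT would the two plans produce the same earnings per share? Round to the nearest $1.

$2,880,250

At indifference, (EBIT − 17,000)(1 − t)/260,000 = (EBIT − 898,000)(1 − t)/180,000.
Cancelling (1 − t) and cross-multiplying: 180,000·(EBIT − 17,000) = 260,000·(EBIT − 898,000).
EBIT × (260,000 − 180,000) = 898,000 × 260,000 − 17,000 × 180,000 = 230,420,000,000, so EBIT = 230,420,000,000 ÷ 80,000 = 2,880,250.00.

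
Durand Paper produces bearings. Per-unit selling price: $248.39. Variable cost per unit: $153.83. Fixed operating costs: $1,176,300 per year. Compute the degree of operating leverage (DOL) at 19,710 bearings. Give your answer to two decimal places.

At 19,710 units, contribution = 19,710 × $94.56 = $1,863,777.60.
Operating income = contribution − fixed costs = $1,863,777.60 − $1,176,300 = $687,477.60.
DOL = contribution ÷ EBIT = $1,863,777.60 ÷ $687,477.60 = 2.7110.

2.71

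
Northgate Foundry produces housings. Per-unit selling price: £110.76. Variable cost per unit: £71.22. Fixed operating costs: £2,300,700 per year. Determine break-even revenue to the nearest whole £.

Contribution margin per unit = £110.76 − £71.22 = £39.54, a CM ratio of £39.54 ÷ £110.76 = 0.3570.
Break-even sales = FC ÷ CM ratio = £2,300,700 × £110.76 / £39.54 = £6,444,753.

£6,444,753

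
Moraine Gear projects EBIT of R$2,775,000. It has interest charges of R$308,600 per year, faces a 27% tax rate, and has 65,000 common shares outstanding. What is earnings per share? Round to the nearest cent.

R$27.70

Pre-tax income = R$2,775,000 − R$308,600.00 = R$2,466,400.00.
After tax at 27%: net income = R$2,466,400.00 × 0.73 = R$1,800,472.00.
Per share: R$1,800,472.00 / 65,000 shares = R$27.70.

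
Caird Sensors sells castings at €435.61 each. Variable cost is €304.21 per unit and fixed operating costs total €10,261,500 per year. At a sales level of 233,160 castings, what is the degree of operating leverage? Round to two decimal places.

1.50

Contribution at this volume is 233,160 × €131.40 = €30,637,224.00.
Operating income = contribution − fixed costs = €30,637,224.00 − €10,261,500 = €20,375,724.00.
Degree of operating leverage = €30,637,224.00 / €20,375,724.00 = 1.5036.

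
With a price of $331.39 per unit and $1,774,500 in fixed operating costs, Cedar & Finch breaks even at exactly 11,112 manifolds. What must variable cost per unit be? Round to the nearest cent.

$171.70

Contribution per unit must be FC / Q = $1,774,500 / 11,112 = $159.6922.
Hence VC = price − CM = $331.39 − $159.6922 = $171.70.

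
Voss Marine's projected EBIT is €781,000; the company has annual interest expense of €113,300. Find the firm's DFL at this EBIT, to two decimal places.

Interest = €113,300.00.
DFL = EBIT ÷ (EBIT − I) = €781,000 ÷ (€781,000 − €113,300.00) = €781,000 ÷ €667,700.00 = 1.1697.

1.17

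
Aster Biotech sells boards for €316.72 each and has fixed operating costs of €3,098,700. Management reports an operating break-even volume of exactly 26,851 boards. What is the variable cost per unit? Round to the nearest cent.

At break-even, FC = Q × (P − VC), so P − VC = €3,098,700 ÷ 26,851 = €115.4035.
Variable cost per unit = €316.72 − €115.4035 = €201.32.

€201.32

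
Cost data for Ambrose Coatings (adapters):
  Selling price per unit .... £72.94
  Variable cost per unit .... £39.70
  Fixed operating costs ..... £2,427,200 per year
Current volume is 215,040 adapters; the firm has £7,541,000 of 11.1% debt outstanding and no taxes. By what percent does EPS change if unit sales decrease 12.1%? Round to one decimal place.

-22.3%

Total contribution margin = 215,040 × £33.24 = £7,147,929.60.
Operating income = contribution − fixed costs = £7,147,929.60 − £2,427,200 = £4,720,729.60.
After interest of £837,051.00, pre-tax earnings = £3,883,678.60.
DCL = total CM / (EBIT − I) = £7,147,929.60 / £3,883,678.60 = 1.8405.
EPS therefore changes by 1.8405 × (-12.1%) = -22.3%.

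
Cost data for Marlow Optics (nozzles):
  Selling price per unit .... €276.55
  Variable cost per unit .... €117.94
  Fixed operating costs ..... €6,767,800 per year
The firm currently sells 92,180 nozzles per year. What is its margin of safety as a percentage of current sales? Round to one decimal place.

Unit CM = price − variable cost = €276.55 − €117.94 = €158.61. Break-even units = €6,767,800 ÷ €158.61 = 42,669.44; break-even revenue = 42,669.44 × €276.55 = €11,800,233.84.
Actual sales revenue = 92,180 × €276.55 = €25,492,379.00.
Margin of safety = (€25,492,379.00 − €11,800,233.84) ÷ €25,492,379.00 = 53.7%.

53.7%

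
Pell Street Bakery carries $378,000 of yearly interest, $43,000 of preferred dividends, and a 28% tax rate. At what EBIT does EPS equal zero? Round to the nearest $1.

$437,722

Preferred dividends are paid after tax, so their pre-tax equivalent is $43,000 ÷ (1 − 0.28) = $59,722.22.
Financial break-even EBIT = interest + D_p ÷ (1 − t) = $378,000 + $59,722.22 = $437,722.22.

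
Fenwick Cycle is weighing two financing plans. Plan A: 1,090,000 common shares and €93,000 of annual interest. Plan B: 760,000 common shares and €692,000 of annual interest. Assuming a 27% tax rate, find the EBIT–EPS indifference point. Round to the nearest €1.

€2,071,515

Set EPS_A = EPS_B: (EBIT − €93,000)(1 − 0.27) ÷ 1,090,000 = (EBIT − €692,000)(1 − 0.27) ÷ 760,000.
Cancelling (1 − t) and cross-multiplying: 760,000·(EBIT − 93,000) = 1,090,000·(EBIT − 692,000).
EBIT × (1,090,000 − 760,000) = 692,000 × 1,090,000 − 93,000 × 760,000 = 683,600,000,000, so EBIT = 683,600,000,000 ÷ 330,000 = 2,071,515.15.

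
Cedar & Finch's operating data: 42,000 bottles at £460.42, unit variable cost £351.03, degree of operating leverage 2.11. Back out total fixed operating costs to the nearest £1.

At 42,000 units, contribution = 42,000 × £109.39 = £4,594,380.00.
DOL = contribution / EBIT, so EBIT = £4,594,380.00 / 2.11 = £2,177,431.28.
And FC = contribution − EBIT = £4,594,380.00 − £2,177,431.28 = £2,416,949.

£2,416,949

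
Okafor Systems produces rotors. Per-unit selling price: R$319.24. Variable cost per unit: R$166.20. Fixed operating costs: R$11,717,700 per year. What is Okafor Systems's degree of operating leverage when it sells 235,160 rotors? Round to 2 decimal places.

1.48

Total contribution margin = 235,160 × R$153.04 = R$35,988,886.40.
EBIT = R$35,988,886.40 − R$11,717,700 = R$24,271,186.40.
So DOL = total CM / EBIT = R$35,988,886.40 / R$24,271,186.40 = 1.4828.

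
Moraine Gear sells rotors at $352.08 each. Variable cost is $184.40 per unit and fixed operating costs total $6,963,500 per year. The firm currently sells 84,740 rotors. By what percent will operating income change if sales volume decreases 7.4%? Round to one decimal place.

-14.5%

Contribution at this volume is 84,740 × $167.68 = $14,209,203.20.
Operating income = contribution − fixed costs = $14,209,203.20 − $6,963,500 = $7,245,703.20.
DOL = contribution ÷ EBIT = $14,209,203.20 ÷ $7,245,703.20 = 1.9611.
Operating income changes by 1.9611 × -7.4% = -14.5%.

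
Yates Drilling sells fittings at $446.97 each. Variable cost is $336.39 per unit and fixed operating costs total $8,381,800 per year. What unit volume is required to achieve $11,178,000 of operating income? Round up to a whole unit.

176,884 fittings

Each unit contributes $446.97 − $336.39 = $110.58.
Need Q such that Q × $110.58 − $8,381,800 = $11,178,000, i.e. Q = $19,559,800 / $110.58 = 176,883.70 → 176,884.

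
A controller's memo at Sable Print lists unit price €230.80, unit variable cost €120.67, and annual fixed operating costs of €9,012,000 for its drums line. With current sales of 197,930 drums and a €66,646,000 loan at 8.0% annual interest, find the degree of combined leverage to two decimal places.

2.92

At 197,930 units, contribution = 197,930 × €110.13 = €21,798,030.90.
EBIT = €21,798,030.90 − €9,012,000 = €12,786,030.90. Interest = €5,331,680.00, so EBIT − I = €7,454,350.90.
DCL = contribution ÷ (EBIT − I) = €21,798,030.90 ÷ €7,454,350.90 = 2.9242.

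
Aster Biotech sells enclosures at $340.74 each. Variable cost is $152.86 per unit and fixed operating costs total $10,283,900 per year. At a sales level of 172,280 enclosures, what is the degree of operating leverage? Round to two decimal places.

At 172,280 units, contribution = 172,280 × $187.88 = $32,367,966.40.
EBIT = $32,367,966.40 − $10,283,900 = $22,084,066.40.
Degree of operating leverage = $32,367,966.40 / $22,084,066.40 = 1.4657.

1.47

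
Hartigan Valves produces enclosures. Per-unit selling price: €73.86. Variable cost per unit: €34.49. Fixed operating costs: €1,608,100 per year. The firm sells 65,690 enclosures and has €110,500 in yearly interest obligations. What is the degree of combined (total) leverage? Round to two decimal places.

2.98

Contribution at this volume is 65,690 × €39.37 = €2,586,215.30.
Operating income = contribution − fixed costs = €2,586,215.30 − €1,608,100 = €978,115.30. Interest = €110,500.00, so EBIT − I = €867,615.30.
DCL = contribution ÷ (EBIT − I) = €2,586,215.30 ÷ €867,615.30 = 2.9808.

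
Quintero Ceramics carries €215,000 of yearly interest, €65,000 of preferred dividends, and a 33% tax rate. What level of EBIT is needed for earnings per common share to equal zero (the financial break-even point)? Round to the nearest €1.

€312,015

Preferred dividends are paid after tax, so their pre-tax equivalent is €65,000 ÷ (1 − 0.33) = €97,014.93.
Financial break-even EBIT = interest + D_p ÷ (1 − t) = €215,000 + €97,014.93 = €312,014.93.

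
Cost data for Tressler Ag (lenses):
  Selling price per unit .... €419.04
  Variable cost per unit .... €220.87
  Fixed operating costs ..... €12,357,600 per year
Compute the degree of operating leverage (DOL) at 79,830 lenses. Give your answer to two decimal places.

Contribution at this volume is 79,830 × €198.17 = €15,819,911.10.
Operating income = contribution − fixed costs = €15,819,911.10 − €12,357,600 = €3,462,311.10.
DOL = contribution ÷ EBIT = €15,819,911.10 ÷ €3,462,311.10 = 4.5692.

4.57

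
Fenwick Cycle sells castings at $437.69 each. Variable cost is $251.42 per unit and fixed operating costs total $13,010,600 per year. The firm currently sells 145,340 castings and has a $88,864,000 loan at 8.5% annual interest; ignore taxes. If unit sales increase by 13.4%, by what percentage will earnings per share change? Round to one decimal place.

+55.7%

At 145,340 units, contribution = 145,340 × $186.27 = $27,072,481.80.
Subtracting fixed costs: EBIT = $27,072,481.80 − $13,010,600 = $14,061,881.80.
After interest of $7,553,440.00, pre-tax earnings = $6,508,441.80.
DCL = total CM / (EBIT − I) = $27,072,481.80 / $6,508,441.80 = 4.1596.
EPS therefore changes by 4.1596 × (+13.4%) = +55.7%.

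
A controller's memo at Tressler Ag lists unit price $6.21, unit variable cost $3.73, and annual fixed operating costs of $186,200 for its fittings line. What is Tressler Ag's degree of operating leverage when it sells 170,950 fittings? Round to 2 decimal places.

1.78

At 170,950 units, contribution = 170,950 × $2.48 = $423,956.00.
Subtracting fixed costs: EBIT = $423,956.00 − $186,200 = $237,756.00.
So DOL = total CM / EBIT = $423,956.00 / $237,756.00 = 1.7832.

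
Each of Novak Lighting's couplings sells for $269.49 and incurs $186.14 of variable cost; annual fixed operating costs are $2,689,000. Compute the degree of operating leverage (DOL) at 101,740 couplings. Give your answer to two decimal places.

1.46

Contribution at this volume is 101,740 × $83.35 = $8,480,029.00.
Subtracting fixed costs: EBIT = $8,480,029.00 − $2,689,000 = $5,791,029.00.
Degree of operating leverage = $8,480,029.00 / $5,791,029.00 = 1.4643.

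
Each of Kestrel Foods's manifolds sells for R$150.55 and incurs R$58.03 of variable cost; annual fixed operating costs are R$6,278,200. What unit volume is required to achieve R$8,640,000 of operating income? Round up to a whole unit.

161,243 manifolds

Each unit contributes R$150.55 − R$58.03 = R$92.52.
Required volume = (fixed costs + target profit) ÷ CM = (R$6,278,200 + R$8,640,000) ÷ R$92.52 = 161,242.97, so 161,243 manifolds.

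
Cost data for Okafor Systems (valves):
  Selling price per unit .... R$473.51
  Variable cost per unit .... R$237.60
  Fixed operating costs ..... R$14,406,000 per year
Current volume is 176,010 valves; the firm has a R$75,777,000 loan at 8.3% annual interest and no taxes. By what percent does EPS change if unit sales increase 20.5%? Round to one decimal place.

At 176,010 units, contribution = 176,010 × R$235.91 = R$41,522,519.10.
Operating income = contribution − fixed costs = R$41,522,519.10 − R$14,406,000 = R$27,116,519.10.
Interest = R$6,289,491.00, so EBIT − I = R$20,827,028.10.
DCL = total CM / (EBIT − I) = R$41,522,519.10 / R$20,827,028.10 = 1.9937.
%ΔEPS = DCL × %ΔSales = 1.9937 × +20.5% = +40.9%.

+40.9%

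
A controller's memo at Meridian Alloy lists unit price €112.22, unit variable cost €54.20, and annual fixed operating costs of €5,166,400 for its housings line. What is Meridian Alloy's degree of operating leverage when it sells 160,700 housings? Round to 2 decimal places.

At 160,700 units, contribution = 160,700 × €58.02 = €9,323,814.00.
EBIT = €9,323,814.00 − €5,166,400 = €4,157,414.00.
So DOL = total CM / EBIT = €9,323,814.00 / €4,157,414.00 = 2.2427.

2.24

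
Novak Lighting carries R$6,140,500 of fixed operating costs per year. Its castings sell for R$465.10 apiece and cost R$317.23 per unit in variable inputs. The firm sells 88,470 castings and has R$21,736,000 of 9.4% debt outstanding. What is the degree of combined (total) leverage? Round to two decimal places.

At 88,470 units, contribution = 88,470 × R$147.87 = R$13,082,058.90.
Operating income = contribution − fixed costs = R$13,082,058.90 − R$6,140,500 = R$6,941,558.90. Interest = R$2,043,184.00.
DOL = R$13,082,058.90 ÷ R$6,941,558.90 = 1.8846; DFL = R$6,941,558.90 ÷ R$4,898,374.90 = 1.4171.
DCL = DOL × DFL = 1.8846 × 1.4171 = 2.6707.

2.67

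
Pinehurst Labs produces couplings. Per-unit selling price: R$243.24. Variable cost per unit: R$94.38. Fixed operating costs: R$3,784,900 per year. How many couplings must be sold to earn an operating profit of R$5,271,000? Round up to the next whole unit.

Each unit contributes R$243.24 − R$94.38 = R$148.86.
Units = (FC + target) / CM = (R$3,784,900 + R$5,271,000) / R$148.86 = 60,835.01, so 60,836 couplings.

60,836 couplings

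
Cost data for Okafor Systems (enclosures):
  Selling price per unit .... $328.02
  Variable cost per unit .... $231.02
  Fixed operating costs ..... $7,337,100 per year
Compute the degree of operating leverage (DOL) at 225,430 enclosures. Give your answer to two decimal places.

1.50

Total contribution margin = 225,430 × $97.00 = $21,866,710.00.
EBIT = $21,866,710.00 − $7,337,100 = $14,529,610.00.
So DOL = total CM / EBIT = $21,866,710.00 / $14,529,610.00 = 1.5050.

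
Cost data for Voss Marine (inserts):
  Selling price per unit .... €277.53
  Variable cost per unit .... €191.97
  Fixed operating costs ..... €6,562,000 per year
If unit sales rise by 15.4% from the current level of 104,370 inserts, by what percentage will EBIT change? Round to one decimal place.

Contribution at this volume is 104,370 × €85.56 = €8,929,897.20.
Subtracting fixed costs: EBIT = €8,929,897.20 − €6,562,000 = €2,367,897.20.
So DOL = total CM / EBIT = €8,929,897.20 / €2,367,897.20 = 3.7712.
%ΔEBIT = DOL × %ΔSales = 3.7712 × +15.4% = +58.1%.

+58.1%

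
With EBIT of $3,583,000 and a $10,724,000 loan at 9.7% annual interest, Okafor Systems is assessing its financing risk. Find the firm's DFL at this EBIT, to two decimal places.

1.41

Interest = $1,040,228.00.
DFL = EBIT ÷ (EBIT − I) = $3,583,000 ÷ ($3,583,000 − $1,040,228.00) = $3,583,000 ÷ $2,542,772.00 = 1.4091.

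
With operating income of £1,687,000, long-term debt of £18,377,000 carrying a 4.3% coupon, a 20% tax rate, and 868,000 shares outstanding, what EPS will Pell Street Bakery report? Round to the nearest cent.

Pre-tax income = £1,687,000 − £790,211.00 = £896,789.00.
After tax at 20%: net income = £896,789.00 × 0.80 = £717,431.20.
Per share: £717,431.20 / 868,000 shares = £0.83.

£0.83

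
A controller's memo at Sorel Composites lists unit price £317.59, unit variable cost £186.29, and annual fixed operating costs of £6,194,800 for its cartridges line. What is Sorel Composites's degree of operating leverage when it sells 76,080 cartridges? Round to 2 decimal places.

At 76,080 units, contribution = 76,080 × £131.30 = £9,989,304.00.
Subtracting fixed costs: EBIT = £9,989,304.00 − £6,194,800 = £3,794,504.00.
Degree of operating leverage = £9,989,304.00 / £3,794,504.00 = 2.6326.

2.63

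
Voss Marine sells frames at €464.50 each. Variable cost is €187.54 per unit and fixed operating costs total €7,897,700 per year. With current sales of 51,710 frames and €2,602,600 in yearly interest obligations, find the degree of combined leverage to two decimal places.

3.75

Total contribution margin = 51,710 × €276.96 = €14,321,601.60.
Subtracting fixed costs: EBIT = €14,321,601.60 − €7,897,700 = €6,423,901.60. Interest = €2,602,600.00.
DOL = €14,321,601.60 ÷ €6,423,901.60 = 2.2294; DFL = €6,423,901.60 ÷ €3,821,301.60 = 1.6811.
DCL = DOL × DFL = 2.2294 × 1.6811 = 3.7478.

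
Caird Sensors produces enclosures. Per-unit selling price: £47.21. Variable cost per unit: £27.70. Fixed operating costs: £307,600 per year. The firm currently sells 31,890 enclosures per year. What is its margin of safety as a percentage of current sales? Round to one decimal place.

50.6%

Each unit contributes £47.21 − £27.70 = £19.51. Break-even units = £307,600 ÷ £19.51 = 15,766.27; break-even revenue = 15,766.27 × £47.21 = £744,325.78.
Actual sales revenue = 31,890 × £47.21 = £1,505,526.90.
Margin of safety = (£1,505,526.90 − £744,325.78) ÷ £1,505,526.90 = 50.6%.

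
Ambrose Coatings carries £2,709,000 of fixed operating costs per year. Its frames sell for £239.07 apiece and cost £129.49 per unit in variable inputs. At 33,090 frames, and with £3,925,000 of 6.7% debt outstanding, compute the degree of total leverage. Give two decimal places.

5.54

Total contribution margin = 33,090 × £109.58 = £3,626,002.20.
Operating income = contribution − fixed costs = £3,626,002.20 − £2,709,000 = £917,002.20. Interest = £262,975.00, so EBIT − I = £654,027.20.
DCL = contribution ÷ (EBIT − I) = £3,626,002.20 ÷ £654,027.20 = 5.5441.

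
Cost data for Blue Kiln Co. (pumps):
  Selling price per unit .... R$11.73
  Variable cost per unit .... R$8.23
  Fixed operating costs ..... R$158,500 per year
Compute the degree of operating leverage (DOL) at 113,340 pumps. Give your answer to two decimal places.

At 113,340 units, contribution = 113,340 × R$3.50 = R$396,690.00.
Subtracting fixed costs: EBIT = R$396,690.00 − R$158,500 = R$238,190.00.
Degree of operating leverage = R$396,690.00 / R$238,190.00 = 1.6654.

1.67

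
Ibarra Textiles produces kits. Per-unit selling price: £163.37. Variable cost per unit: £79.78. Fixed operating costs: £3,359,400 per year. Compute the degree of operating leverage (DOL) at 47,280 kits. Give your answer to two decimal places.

6.67

Total contribution margin = 47,280 × £83.59 = £3,952,135.20.
Operating income = contribution − fixed costs = £3,952,135.20 − £3,359,400 = £592,735.20.
So DOL = total CM / EBIT = £3,952,135.20 / £592,735.20 = 6.6676.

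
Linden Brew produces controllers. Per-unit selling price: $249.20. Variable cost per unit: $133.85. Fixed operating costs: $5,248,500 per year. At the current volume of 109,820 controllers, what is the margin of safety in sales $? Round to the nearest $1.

Unit CM = price − variable cost = $249.20 − $133.85 = $115.35. Break-even units = $5,248,500 ÷ $115.35 = 45,500.65; break-even revenue = 45,500.65 × $249.20 = $11,338,762.03.
Current sales = 109,820 × $249.20 = $27,367,144.00.
Margin of safety = $27,367,144.00 − $11,338,762.03 = $16,028,382.

$16,028,382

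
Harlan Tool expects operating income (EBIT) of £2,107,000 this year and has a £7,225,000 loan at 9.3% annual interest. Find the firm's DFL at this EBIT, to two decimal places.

Interest = £671,925.00.
Degree of financial leverage = EBIT / (EBIT − interest) = £2,107,000 / £1,435,075.00 = 1.4682.

1.47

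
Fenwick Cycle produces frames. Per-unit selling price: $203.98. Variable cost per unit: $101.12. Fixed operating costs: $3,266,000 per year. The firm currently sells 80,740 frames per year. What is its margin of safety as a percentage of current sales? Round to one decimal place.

60.7%

Unit CM = price − variable cost = $203.98 − $101.12 = $102.86. Break-even units = $3,266,000 ÷ $102.86 = 31,751.90; break-even revenue = 31,751.90 × $203.98 = $6,476,751.70.
Current sales = 80,740 × $203.98 = $16,469,345.20.
Margin of safety = ($16,469,345.20 − $6,476,751.70) ÷ $16,469,345.20 = 60.7%.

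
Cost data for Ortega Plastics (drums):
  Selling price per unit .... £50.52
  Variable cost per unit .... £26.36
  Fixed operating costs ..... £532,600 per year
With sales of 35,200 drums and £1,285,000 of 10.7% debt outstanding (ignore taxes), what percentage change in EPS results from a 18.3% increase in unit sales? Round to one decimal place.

+86.3%

Total contribution margin = 35,200 × £24.16 = £850,432.00.
EBIT = £850,432.00 − £532,600 = £317,832.00.
After interest of £137,495.00, pre-tax earnings = £180,337.00.
Degree of combined leverage = contribution ÷ (EBIT − I) = £850,432.00 ÷ £180,337.00 = 4.7158.
%ΔEPS = DCL × %ΔSales = 4.7158 × +18.3% = +86.3%.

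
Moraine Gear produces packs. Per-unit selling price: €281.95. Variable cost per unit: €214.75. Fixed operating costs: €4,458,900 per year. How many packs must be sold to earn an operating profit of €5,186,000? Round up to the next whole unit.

143,526 packs

Each unit contributes €281.95 − €214.75 = €67.20.
Required volume = (fixed costs + target profit) ÷ CM = (€4,458,900 + €5,186,000) ÷ €67.20 = 143,525.30, so 143,526 packs.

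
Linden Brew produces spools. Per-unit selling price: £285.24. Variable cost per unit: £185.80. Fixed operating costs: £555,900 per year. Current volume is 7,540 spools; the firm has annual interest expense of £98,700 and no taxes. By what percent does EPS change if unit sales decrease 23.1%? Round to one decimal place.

At 7,540 units, contribution = 7,540 × £99.44 = £749,777.60.
Operating income = contribution − fixed costs = £749,777.60 − £555,900 = £193,877.60.
Interest = £98,700.00, so EBIT − I = £95,177.60.
DCL = total CM / (EBIT − I) = £749,777.60 / £95,177.60 = 7.8777.
%ΔEPS = DCL × %ΔSales = 7.8777 × -23.1% = -182.0%.

-182.0%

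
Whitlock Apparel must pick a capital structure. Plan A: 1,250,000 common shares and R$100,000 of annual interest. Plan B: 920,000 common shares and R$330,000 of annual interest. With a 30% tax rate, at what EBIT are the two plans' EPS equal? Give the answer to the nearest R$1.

Set EPS_A = EPS_B: (EBIT − R$100,000)(1 − 0.30) ÷ 1,250,000 = (EBIT − R$330,000)(1 − 0.30) ÷ 920,000.
Cancelling (1 − t) and cross-multiplying: 920,000·(EBIT − 100,000) = 1,250,000·(EBIT − 330,000).
Solving, EBIT = (330,000·1,250,000 − 100,000·920,000) / (1,250,000 − 920,000) = 320,500,000,000 / 330,000 = 971,212.12.

R$971,212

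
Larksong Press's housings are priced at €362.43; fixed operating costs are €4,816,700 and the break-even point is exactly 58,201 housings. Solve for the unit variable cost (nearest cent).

€279.67

Contribution per unit must be FC / Q = €4,816,700 / 58,201 = €82.7597.
Variable cost per unit = €362.43 − €82.7597 = €279.67.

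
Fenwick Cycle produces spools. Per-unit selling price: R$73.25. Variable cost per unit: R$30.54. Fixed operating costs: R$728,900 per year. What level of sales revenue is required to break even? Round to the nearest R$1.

R$1,250,104

Contribution margin per unit = R$73.25 − R$30.54 = R$42.71, a CM ratio of R$42.71 ÷ R$73.25 = 0.5831.
Break-even revenue = fixed costs × price ÷ CM = R$728,900 × R$73.25 ÷ R$42.71 = R$1,250,104.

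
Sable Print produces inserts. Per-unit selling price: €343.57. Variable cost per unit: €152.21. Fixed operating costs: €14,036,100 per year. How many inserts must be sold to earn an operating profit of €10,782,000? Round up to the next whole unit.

129,694 inserts

Unit CM = price − variable cost = €343.57 − €152.21 = €191.36.
Units = (FC + target) / CM = (€14,036,100 + €10,782,000) / €191.36 = 129,693.25, so 129,694 inserts.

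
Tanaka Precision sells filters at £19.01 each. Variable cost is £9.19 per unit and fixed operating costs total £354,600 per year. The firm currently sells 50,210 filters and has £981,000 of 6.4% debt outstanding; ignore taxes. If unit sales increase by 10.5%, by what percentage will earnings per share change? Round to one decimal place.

Total contribution margin = 50,210 × £9.82 = £493,062.20.
EBIT = £493,062.20 − £354,600 = £138,462.20.
Interest = £62,784.00, so EBIT − I = £75,678.20.
DCL = total CM / (EBIT − I) = £493,062.20 / £75,678.20 = 6.5152.
EPS therefore changes by 6.5152 × (+10.5%) = +68.4%.

+68.4%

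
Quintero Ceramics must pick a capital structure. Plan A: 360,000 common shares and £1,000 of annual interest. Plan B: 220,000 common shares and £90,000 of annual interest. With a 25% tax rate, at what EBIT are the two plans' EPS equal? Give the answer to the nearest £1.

Set EPS_A = EPS_B: (EBIT − £1,000)(1 − 0.25) ÷ 360,000 = (EBIT − £90,000)(1 − 0.25) ÷ 220,000.
Cancelling (1 − t) and cross-multiplying: 220,000·(EBIT − 1,000) = 360,000·(EBIT − 90,000).
Solving, EBIT = (90,000·360,000 − 1,000·220,000) / (360,000 − 220,000) = 32,180,000,000 / 140,000 = 229,857.14.

£229,857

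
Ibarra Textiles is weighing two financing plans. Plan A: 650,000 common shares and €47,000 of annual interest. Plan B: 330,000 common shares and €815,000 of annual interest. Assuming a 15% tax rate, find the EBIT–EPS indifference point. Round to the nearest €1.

€1,607,000

Set EPS_A = EPS_B: (EBIT − €47,000)(1 − 0.15) ÷ 650,000 = (EBIT − €815,000)(1 − 0.15) ÷ 330,000.
The (1 − t) factor cancels: (EBIT − 47,000) × 330,000 = (EBIT − 815,000) × 650,000.
EBIT × (650,000 − 330,000) = 815,000 × 650,000 − 47,000 × 330,000 = 514,240,000,000, so EBIT = 514,240,000,000 ÷ 320,000 = 1,607,000.00.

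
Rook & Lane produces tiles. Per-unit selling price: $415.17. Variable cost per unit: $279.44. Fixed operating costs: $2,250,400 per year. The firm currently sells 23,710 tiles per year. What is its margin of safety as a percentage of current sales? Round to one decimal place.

Each unit contributes $415.17 − $279.44 = $135.73. Break-even units = $2,250,400 ÷ $135.73 = 16,579.97; break-even revenue = 16,579.97 × $415.17 = $6,883,508.20.
Actual sales revenue = 23,710 × $415.17 = $9,843,680.70.
Margin of safety = ($9,843,680.70 − $6,883,508.20) ÷ $9,843,680.70 = 30.1%.

30.1%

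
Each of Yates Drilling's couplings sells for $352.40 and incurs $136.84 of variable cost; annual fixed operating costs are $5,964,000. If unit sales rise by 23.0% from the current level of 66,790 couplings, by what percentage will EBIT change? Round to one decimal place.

+39.3%

Total contribution margin = 66,790 × $215.56 = $14,397,252.40.
Subtracting fixed costs: EBIT = $14,397,252.40 − $5,964,000 = $8,433,252.40.
Degree of operating leverage = $14,397,252.40 / $8,433,252.40 = 1.7072.
So EBIT moves 1.7072 × (+23.0%) = +39.3%.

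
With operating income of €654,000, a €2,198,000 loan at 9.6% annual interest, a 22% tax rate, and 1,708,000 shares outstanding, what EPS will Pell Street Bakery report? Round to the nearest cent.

€0.20

Interest = €211,008.00, so EBT = €654,000 − €211,008.00 = €442,992.00.
After tax at 22%: net income = €442,992.00 × 0.78 = €345,533.76.
EPS = €345,533.76 ÷ 1,708,000 = €0.20.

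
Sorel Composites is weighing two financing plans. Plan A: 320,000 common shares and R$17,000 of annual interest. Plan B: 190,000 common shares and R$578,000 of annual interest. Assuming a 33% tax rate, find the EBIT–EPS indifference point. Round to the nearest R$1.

R$1,397,923

At indifference, (EBIT − 17,000)(1 − t)/320,000 = (EBIT − 578,000)(1 − t)/190,000.
The (1 − t) factor cancels: (EBIT − 17,000) × 190,000 = (EBIT − 578,000) × 320,000.
Solving, EBIT = (578,000·320,000 − 17,000·190,000) / (320,000 − 190,000) = 181,730,000,000 / 130,000 = 1,397,923.08.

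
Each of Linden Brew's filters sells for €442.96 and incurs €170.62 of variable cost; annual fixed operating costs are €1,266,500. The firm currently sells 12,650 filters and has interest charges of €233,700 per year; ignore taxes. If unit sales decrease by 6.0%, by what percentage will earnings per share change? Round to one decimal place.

-10.6%

Total contribution margin = 12,650 × €272.34 = €3,445,101.00.
EBIT = €3,445,101.00 − €1,266,500 = €2,178,601.00.
Interest = €233,700.00, so EBIT − I = €1,944,901.00.
Degree of combined leverage = contribution ÷ (EBIT − I) = €3,445,101.00 ÷ €1,944,901.00 = 1.7714.
EPS therefore changes by 1.7714 × (-6.0%) = -10.6%.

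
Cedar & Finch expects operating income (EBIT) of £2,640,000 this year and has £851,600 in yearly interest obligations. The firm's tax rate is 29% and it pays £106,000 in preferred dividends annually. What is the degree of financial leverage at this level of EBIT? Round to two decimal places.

1.61

Annual interest charges come to £851,600.00.
Preferred dividends grossed up pre-tax: £106,000 / (1 − 0.29) = £149,295.77.
DFL = EBIT ÷ [EBIT − I − D_p/(1−t)] = £2,640,000 ÷ [£2,640,000 − £851,600.00 − £149,295.77] = £2,640,000 ÷ £1,639,104.23 = 1.6106.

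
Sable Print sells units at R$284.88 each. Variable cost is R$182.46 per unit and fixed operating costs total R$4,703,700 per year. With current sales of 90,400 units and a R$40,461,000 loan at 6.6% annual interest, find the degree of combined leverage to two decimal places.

Total contribution margin = 90,400 × R$102.42 = R$9,258,768.00.
EBIT = R$9,258,768.00 − R$4,703,700 = R$4,555,068.00. Interest = R$2,670,426.00, so EBIT − I = R$1,884,642.00.
DCL = contribution ÷ (EBIT − I) = R$9,258,768.00 ÷ R$1,884,642.00 = 4.9127.

4.91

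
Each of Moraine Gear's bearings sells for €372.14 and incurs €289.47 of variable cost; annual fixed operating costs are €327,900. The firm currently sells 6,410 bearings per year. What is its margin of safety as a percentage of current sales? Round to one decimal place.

38.1%

Unit CM = price − variable cost = €372.14 − €289.47 = €82.67. Break-even units = €327,900 ÷ €82.67 = 3,966.37; break-even revenue = 3,966.37 × €372.14 = €1,476,045.80.
Actual sales revenue = 6,410 × €372.14 = €2,385,417.40.
Margin of safety = (€2,385,417.40 − €1,476,045.80) ÷ €2,385,417.40 = 38.1%.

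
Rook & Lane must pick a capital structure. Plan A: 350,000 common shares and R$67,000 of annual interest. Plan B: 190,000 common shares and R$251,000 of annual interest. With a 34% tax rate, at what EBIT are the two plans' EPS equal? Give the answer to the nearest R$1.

Set EPS_A = EPS_B: (EBIT − R$67,000)(1 − 0.34) ÷ 350,000 = (EBIT − R$251,000)(1 − 0.34) ÷ 190,000.
Cancelling (1 − t) and cross-multiplying: 190,000·(EBIT − 67,000) = 350,000·(EBIT − 251,000).
EBIT × (350,000 − 190,000) = 251,000 × 350,000 − 67,000 × 190,000 = 75,120,000,000, so EBIT = 75,120,000,000 ÷ 160,000 = 469,500.00.

R$469,500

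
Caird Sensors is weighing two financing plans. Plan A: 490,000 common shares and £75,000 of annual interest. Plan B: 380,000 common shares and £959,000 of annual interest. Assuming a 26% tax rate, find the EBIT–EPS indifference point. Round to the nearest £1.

Set EPS_A = EPS_B: (EBIT − £75,000)(1 − 0.26) ÷ 490,000 = (EBIT − £959,000)(1 − 0.26) ÷ 380,000.
Cancelling (1 − t) and cross-multiplying: 380,000·(EBIT − 75,000) = 490,000·(EBIT − 959,000).
Solving, EBIT = (959,000·490,000 − 75,000·380,000) / (490,000 − 380,000) = 441,410,000,000 / 110,000 = 4,012,818.18.

£4,012,818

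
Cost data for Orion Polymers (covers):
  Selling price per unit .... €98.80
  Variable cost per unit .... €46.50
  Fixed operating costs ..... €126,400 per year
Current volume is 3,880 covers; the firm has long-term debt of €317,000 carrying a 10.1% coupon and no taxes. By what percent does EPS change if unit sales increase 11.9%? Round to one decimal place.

+54.3%

At 3,880 units, contribution = 3,880 × €52.30 = €202,924.00.
Subtracting fixed costs: EBIT = €202,924.00 − €126,400 = €76,524.00.
Interest = €32,017.00, so EBIT − I = €44,507.00.
DCL = total CM / (EBIT − I) = €202,924.00 / €44,507.00 = 4.5594.
%ΔEPS = DCL × %ΔSales = 4.5594 × +11.9% = +54.3%.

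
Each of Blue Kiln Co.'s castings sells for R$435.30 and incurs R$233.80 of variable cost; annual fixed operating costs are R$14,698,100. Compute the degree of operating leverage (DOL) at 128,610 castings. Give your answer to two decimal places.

2.31

Contribution at this volume is 128,610 × R$201.50 = R$25,914,915.00.
Operating income = contribution − fixed costs = R$25,914,915.00 − R$14,698,100 = R$11,216,815.00.
Degree of operating leverage = R$25,914,915.00 / R$11,216,815.00 = 2.3104.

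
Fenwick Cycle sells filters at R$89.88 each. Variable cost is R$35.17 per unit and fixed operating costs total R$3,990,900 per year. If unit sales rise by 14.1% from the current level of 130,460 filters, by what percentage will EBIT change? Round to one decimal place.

Contribution at this volume is 130,460 × R$54.71 = R$7,137,466.60.
EBIT = R$7,137,466.60 − R$3,990,900 = R$3,146,566.60.
So DOL = total CM / EBIT = R$7,137,466.60 / R$3,146,566.60 = 2.2683.
%ΔEBIT = DOL × %ΔSales = 2.2683 × +14.1% = +32.0%.

+32.0%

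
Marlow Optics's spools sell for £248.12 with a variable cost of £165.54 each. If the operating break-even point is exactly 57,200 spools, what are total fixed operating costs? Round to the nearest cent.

£4,723,576.00

Each unit contributes £248.12 − £165.54 = £82.58.
Fixed costs = break-even units × CM = 57,200 × £82.58 = £4,723,576.00.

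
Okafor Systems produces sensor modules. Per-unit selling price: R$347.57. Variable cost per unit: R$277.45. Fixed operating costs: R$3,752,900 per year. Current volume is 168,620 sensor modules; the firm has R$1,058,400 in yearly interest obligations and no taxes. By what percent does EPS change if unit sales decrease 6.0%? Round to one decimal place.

At 168,620 units, contribution = 168,620 × R$70.12 = R$11,823,634.40.
Operating income = contribution − fixed costs = R$11,823,634.40 − R$3,752,900 = R$8,070,734.40.
After interest of R$1,058,400.00, pre-tax earnings = R$7,012,334.40.
DCL = total CM / (EBIT − I) = R$11,823,634.40 / R$7,012,334.40 = 1.6861.
%ΔEPS = DCL × %ΔSales = 1.6861 × -6.0% = -10.1%.

-10.1%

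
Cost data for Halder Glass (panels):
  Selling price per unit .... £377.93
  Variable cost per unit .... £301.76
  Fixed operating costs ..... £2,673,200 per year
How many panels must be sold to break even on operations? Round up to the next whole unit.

Contribution margin per unit = £377.93 − £301.76 = £76.17.
Units to break even: £2,673,200 ÷ £76.17 = 35,095.18, rounded up to 35,096.

35,096 panels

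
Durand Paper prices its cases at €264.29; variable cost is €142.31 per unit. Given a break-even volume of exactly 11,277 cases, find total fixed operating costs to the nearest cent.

€1,375,568.46

Unit CM = price − variable cost = €264.29 − €142.31 = €121.98.
Fixed costs = break-even units × CM = 11,277 × €121.98 = €1,375,568.46.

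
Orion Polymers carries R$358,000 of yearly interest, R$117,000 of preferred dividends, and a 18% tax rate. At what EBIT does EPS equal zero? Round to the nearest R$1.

R$500,683

Preferred dividends are paid after tax, so their pre-tax equivalent is R$117,000 ÷ (1 − 0.18) = R$142,682.93.
Financial break-even EBIT = interest + D_p ÷ (1 − t) = R$358,000 + R$142,682.93 = R$500,682.93.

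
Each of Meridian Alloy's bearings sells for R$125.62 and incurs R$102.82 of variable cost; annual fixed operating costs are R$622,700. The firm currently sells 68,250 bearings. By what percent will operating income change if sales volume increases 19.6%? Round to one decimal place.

At 68,250 units, contribution = 68,250 × R$22.80 = R$1,556,100.00.
EBIT = R$1,556,100.00 − R$622,700 = R$933,400.00.
So DOL = total CM / EBIT = R$1,556,100.00 / R$933,400.00 = 1.6671.
So EBIT moves 1.6671 × (+19.6%) = +32.7%.

+32.7%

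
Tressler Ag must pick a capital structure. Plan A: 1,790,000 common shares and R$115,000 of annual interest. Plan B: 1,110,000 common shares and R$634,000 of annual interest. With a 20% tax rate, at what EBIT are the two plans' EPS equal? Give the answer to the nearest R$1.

R$1,481,191

At indifference, (EBIT − 115,000)(1 − t)/1,790,000 = (EBIT − 634,000)(1 − t)/1,110,000.
The (1 − t) factor cancels: (EBIT − 115,000) × 1,110,000 = (EBIT − 634,000) × 1,790,000.
Solving, EBIT = (634,000·1,790,000 − 115,000·1,110,000) / (1,790,000 − 1,110,000) = 1,007,210,000,000 / 680,000 = 1,481,191.18.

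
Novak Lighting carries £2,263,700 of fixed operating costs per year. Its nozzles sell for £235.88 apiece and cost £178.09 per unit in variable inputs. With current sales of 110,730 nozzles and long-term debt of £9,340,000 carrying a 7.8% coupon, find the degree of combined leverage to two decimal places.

1.88

At 110,730 units, contribution = 110,730 × £57.79 = £6,399,086.70.
Operating income = contribution − fixed costs = £6,399,086.70 − £2,263,700 = £4,135,386.70. Interest = £728,520.00, so EBIT − I = £3,406,866.70.
DCL = contribution ÷ (EBIT − I) = £6,399,086.70 ÷ £3,406,866.70 = 1.8783.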